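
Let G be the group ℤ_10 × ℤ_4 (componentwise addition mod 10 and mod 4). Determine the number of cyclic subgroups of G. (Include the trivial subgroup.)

Group the elements of G by the cyclic subgroup they generate; each cyclic subgroup of order d accounts for φ(d) elements.
Cyclic subgroups by order — order 1: 1; order 2: 3; order 4: 2; order 5: 1; order 10: 3; order 20: 2.
Total: 12.

12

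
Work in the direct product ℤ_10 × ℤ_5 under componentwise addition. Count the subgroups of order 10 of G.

|G| = 50 and 10 | 50, so subgroups of order 10 are possible by Lagrange.
The subgroups of order 10 are: {(0,0), (0,1), (0,2), (0,3), (0,4), (5,0), (5,1), (5,2), (5,3), (5,4)}; {(0,0), (1,0), (2,0), (3,0), (4,0), (5,0), (6,0), (7,0), (8,0), (9,0)}; {(0,0), (1,1), (2,2), (3,3), (4,4), (5,0), (6,1), (7,2), (8,3), (9,4)}; {(0,0), (1,2), (2,4), (3,1), (4,3), (5,0), (6,2), (7,4), (8,1), (9,3)}; … (6 in all).
So G has 6 subgroups of order 10.

6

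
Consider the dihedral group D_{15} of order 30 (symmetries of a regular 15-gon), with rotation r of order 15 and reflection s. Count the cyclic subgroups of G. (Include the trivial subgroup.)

19

Group the elements of G by the cyclic subgroup they generate; each cyclic subgroup of order d accounts for φ(d) elements.
Cyclic subgroups by order — order 1: 1; order 2: 15; order 3: 1; order 5: 1; order 15: 1.
Total: 19.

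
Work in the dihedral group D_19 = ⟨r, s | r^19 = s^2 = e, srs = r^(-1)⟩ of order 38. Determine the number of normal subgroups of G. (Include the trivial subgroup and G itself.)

3

G has 22 subgroups. Checking conjugation-invariance by order — order 1: 1/1 normal; order 2: 0/19 normal; order 19: 1/1 normal; order 38: 1/1 normal.
Total normal subgroups: 3.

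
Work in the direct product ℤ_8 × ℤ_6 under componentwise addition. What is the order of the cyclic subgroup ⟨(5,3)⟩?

The order of (5,3) in Z_8 × Z_6 is lcm(ord(5) in Z_8, ord(3) in Z_6).
ord(5) = 8 and ord(3) = 2, so |⟨(5,3)⟩| = lcm(8, 2) = 8.

8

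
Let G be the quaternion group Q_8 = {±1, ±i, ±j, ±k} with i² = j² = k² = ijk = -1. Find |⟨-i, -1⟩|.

|⟨-i⟩| = 4 and |⟨-1⟩| = 2, so |H| is a multiple of lcm(4, 2) = 4 and divides |G| = 8.
Closing under the operation: H = {1, -1, i, -i}, so |H| = 4.

4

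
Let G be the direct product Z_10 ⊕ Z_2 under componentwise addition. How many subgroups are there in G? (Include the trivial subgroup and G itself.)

10

|G| = 20, so by Lagrange every subgroup order divides 20. Divisors: 1, 2, 4, 5, 10, 20.
Subgroups by order — order 1: 1; order 2: 3; order 4: 1; order 5: 1; order 10: 3; order 20: 1.
Total: 1 + 3 + 1 + 1 + 3 + 1 = 10.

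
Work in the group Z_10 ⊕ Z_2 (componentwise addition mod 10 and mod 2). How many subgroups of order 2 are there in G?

|G| = 20 and 2 | 20, so subgroups of order 2 are possible by Lagrange.
The subgroups of order 2 are: {(0,0), (0,1)}; {(0,0), (5,0)}; {(0,0), (5,1)}.
So G has 3 subgroups of order 2.

3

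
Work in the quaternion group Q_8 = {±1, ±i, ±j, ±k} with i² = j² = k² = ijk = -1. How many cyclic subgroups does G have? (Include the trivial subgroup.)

Each element a generates a cyclic subgroup ⟨a⟩; distinct elements may generate the same one (a cyclic group of order d has φ(d) generators).
Cyclic subgroups by order — order 1: 1; order 2: 1; order 4: 3.
Total: 5.

5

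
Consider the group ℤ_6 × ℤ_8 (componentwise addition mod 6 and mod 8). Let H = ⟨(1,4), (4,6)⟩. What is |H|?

|⟨(1,4)⟩| = 6 and |⟨(4,6)⟩| = 12, so |H| is a multiple of lcm(6, 12) = 12 and divides |G| = 48.
Closing under the operation: H = {(0,0), (0,2), (0,4), (0,6), (1,0), (1,2), (1,4), (1,6), (2,0), (2,2), (2,4), (2,6), (3,0), (3,2), (3,4), (3,6), (4,0), (4,2), (4,4), (4,6), (5,0), (5,2), (5,4), (5,6)}, so |H| = 24.

24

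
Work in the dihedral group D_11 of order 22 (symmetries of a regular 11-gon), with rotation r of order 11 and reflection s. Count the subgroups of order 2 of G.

|G| = 22 and 2 | 22, so subgroups of order 2 are possible by Lagrange.
The subgroups of order 2 are: {e, r^10s}; {e, r^2s}; {e, r^3s}; {e, r^4s}; … (11 in all).
So G has 11 subgroups of order 2.

11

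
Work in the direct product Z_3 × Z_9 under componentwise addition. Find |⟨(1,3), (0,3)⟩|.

9

|⟨(1,3)⟩| = 3 and |⟨(0,3)⟩| = 3, so |H| is a multiple of lcm(3, 3) = 3 and divides |G| = 27.
Closing under the operation: H = {(0,0), (0,3), (0,6), (1,0), (1,3), (1,6), (2,0), (2,3), (2,6)}, so |H| = 9.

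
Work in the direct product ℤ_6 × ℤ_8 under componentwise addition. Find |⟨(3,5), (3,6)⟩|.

|⟨(3,5)⟩| = 8 and |⟨(3,6)⟩| = 4, so |H| is a multiple of lcm(8, 4) = 8 and divides |G| = 48.
Closing under the operation: H = {(0,0), (0,1), (0,2), (0,3), (0,4), (0,5), (0,6), (0,7), (3,0), (3,1), (3,2), (3,3), (3,4), (3,5), (3,6), (3,7)}, so |H| = 16.

16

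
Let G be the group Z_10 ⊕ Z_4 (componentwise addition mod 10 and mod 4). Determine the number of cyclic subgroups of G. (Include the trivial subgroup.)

Each element a generates a cyclic subgroup ⟨a⟩; distinct elements may generate the same one (a cyclic group of order d has φ(d) generators).
Cyclic subgroups by order — order 1: 1; order 2: 3; order 4: 2; order 5: 1; order 10: 3; order 20: 2.
Total: 12.

12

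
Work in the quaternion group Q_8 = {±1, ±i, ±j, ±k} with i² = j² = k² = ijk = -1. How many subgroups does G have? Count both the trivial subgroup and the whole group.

|G| = 8, so by Lagrange every subgroup order divides 8. Divisors: 1, 2, 4, 8.
Subgroups by order — order 1: 1; order 2: 1; order 4: 3; order 8: 1.
Total: 1 + 1 + 3 + 1 = 6.

6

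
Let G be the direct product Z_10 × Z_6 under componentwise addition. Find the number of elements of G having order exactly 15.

8

An element (a,b) has order lcm(ord(a), ord(b)); count pairs with lcm equal to 15.
Enumerating gives 8 such elements.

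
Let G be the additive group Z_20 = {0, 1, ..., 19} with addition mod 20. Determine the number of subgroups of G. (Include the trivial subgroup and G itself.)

A cyclic group of order 20 has exactly one subgroup for each divisor of 20.
Divisors of 20: 1, 2, 4, 5, 10, 20.
So Z_20 has 6 subgroups.

6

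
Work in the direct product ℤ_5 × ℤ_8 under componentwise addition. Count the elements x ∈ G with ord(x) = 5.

4

An element (a,b) has order lcm(ord(a), ord(b)); count pairs with lcm equal to 5.
Enumerating gives 4 such elements.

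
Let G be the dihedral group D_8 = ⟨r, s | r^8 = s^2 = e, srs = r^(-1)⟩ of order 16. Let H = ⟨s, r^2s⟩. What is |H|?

8

|⟨s⟩| = 2 and |⟨r^2s⟩| = 2, so |H| is a multiple of lcm(2, 2) = 2 and divides |G| = 16.
Closing under the operation: H = {e, r^2, r^4, r^6, s, r^2s, r^4s, r^6s}, so |H| = 8.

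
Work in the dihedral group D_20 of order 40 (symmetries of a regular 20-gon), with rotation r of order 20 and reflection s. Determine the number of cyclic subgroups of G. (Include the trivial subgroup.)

26

A cyclic subgroup of order d is generated by each of its φ(d) elements of order d, so the cyclic subgroups of order d number (#elements of order d)/φ(d).
Cyclic subgroups by order — order 1: 1; order 2: 21; order 4: 1; order 5: 1; order 10: 1; order 20: 1.
Total: 26.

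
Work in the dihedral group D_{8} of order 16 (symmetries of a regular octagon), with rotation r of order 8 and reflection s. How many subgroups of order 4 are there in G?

5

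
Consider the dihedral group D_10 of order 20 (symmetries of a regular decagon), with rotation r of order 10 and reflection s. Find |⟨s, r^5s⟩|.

4

|⟨s⟩| = 2 and |⟨r^5s⟩| = 2, so |H| is a multiple of lcm(2, 2) = 2 and divides |G| = 20.
Closing under the operation: H = {e, r^5, s, r^5s}, so |H| = 4.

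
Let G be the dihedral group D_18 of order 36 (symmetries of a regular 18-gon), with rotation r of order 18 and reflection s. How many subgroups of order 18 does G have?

|G| = 36 and 18 | 36, so subgroups of order 18 are possible by Lagrange.
The subgroups of order 18 are: {e, r, r^2, r^3, r^4, r^5, r^6, r^7, r^8, r^9, r^10, r^11, r^12, r^13, r^14, r^15, r^16, r^17}; {e, r^2, r^4, r^6, r^8, r^10, r^12, r^14, r^16, s, r^2s, r^4s, r^6s, r^8s, r^10s, r^12s, r^14s, r^16s}; {e, r^2, r^4, r^6, r^8, r^10, r^12, r^14, r^16, rs, r^3s, r^5s, r^7s, r^9s, r^11s, r^13s, r^15s, r^17s}.
So G has 3 subgroups of order 18.

3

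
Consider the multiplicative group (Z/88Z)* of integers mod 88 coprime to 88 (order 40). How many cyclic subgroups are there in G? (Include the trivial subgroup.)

Each element a generates a cyclic subgroup ⟨a⟩; distinct elements may generate the same one (a cyclic group of order d has φ(d) generators).
Cyclic subgroups by order — order 1: 1; order 2: 7; order 5: 1; order 10: 7.
Total: 16.

16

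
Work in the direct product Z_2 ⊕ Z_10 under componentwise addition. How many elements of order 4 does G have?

0

An element (a,b) has order lcm(ord(a), ord(b)); count pairs with lcm equal to 4.
Enumerating gives 0 such elements.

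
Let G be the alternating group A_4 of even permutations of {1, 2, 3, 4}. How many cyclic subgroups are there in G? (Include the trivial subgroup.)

Group the elements of G by the cyclic subgroup they generate; each cyclic subgroup of order d accounts for φ(d) elements.
Cyclic subgroups by order — order 1: 1; order 2: 3; order 3: 4.
Total: 8.

8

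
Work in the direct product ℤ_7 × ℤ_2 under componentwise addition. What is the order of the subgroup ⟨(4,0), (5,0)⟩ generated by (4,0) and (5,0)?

|⟨(4,0)⟩| = 7 and |⟨(5,0)⟩| = 7, so |H| is a multiple of lcm(7, 7) = 7 and divides |G| = 14.
Closing under the operation: H = {(0,0), (1,0), (2,0), (3,0), (4,0), (5,0), (6,0)}, so |H| = 7.

7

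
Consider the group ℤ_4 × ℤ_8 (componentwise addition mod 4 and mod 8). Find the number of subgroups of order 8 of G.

|G| = 32 and 8 | 32, so subgroups of order 8 are possible by Lagrange.
The subgroups of order 8 are: {(0,0), (0,1), (0,2), (0,3), (0,4), (0,5), (0,6), (0,7)}; {(0,0), (0,2), (0,4), (0,6), (2,0), (2,2), (2,4), (2,6)}; {(0,0), (0,2), (0,4), (0,6), (2,1), (2,3), (2,5), (2,7)}; {(0,0), (0,4), (1,0), (1,4), (2,0), (2,4), (3,0), (3,4)}; … (7 in all).
So G has 7 subgroups of order 8.

7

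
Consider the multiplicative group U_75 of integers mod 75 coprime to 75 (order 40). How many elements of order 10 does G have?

12

Enumerating element orders in G gives 12 elements of order 10.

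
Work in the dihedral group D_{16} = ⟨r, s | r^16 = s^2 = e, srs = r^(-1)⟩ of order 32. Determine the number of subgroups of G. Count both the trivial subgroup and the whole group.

|G| = 32, so by Lagrange every subgroup order divides 32. Divisors: 1, 2, 4, 8, 16, 32.
Subgroups by order — order 1: 1; order 2: 17; order 4: 9; order 8: 5; order 16: 3; order 32: 1.
Total: 1 + 17 + 9 + 5 + 3 + 1 = 36.

36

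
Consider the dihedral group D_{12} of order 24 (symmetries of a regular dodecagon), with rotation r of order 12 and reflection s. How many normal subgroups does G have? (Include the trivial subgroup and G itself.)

G has 34 subgroups. Checking conjugation-invariance by order — order 1: 1/1 normal; order 2: 1/13 normal; order 3: 1/1 normal; order 4: 1/7 normal; order 6: 1/5 normal; order 8: 0/3 normal; order 12: 3/3 normal; order 24: 1/1 normal.
Total normal subgroups: 9.

9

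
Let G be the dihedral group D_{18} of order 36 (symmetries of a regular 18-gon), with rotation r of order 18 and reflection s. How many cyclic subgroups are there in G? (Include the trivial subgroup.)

24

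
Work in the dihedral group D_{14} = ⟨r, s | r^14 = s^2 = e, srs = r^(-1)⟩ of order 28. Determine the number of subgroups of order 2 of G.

|G| = 28 and 2 | 28, so subgroups of order 2 are possible by Lagrange.
The subgroups of order 2 are: {e, r^10s}; {e, r^11s}; {e, r^12s}; {e, r^13s}; … (15 in all).
So G has 15 subgroups of order 2.

15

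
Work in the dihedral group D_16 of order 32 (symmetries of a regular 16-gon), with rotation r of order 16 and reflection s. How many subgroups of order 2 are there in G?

17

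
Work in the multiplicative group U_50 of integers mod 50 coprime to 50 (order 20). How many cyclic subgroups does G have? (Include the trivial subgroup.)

Each element a generates a cyclic subgroup ⟨a⟩; distinct elements may generate the same one (a cyclic group of order d has φ(d) generators).
Cyclic subgroups by order — order 1: 1; order 2: 1; order 4: 1; order 5: 1; order 10: 1; order 20: 1.
Total: 6.

6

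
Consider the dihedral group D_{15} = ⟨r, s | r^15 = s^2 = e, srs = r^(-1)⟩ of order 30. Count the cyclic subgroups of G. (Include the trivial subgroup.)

Each element a generates a cyclic subgroup ⟨a⟩; distinct elements may generate the same one (a cyclic group of order d has φ(d) generators).
Cyclic subgroups by order — order 1: 1; order 2: 15; order 3: 1; order 5: 1; order 15: 1.
Total: 19.

19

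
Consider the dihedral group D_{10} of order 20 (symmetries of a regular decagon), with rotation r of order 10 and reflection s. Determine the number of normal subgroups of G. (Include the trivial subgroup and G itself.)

G has 22 subgroups. Checking conjugation-invariance by order — order 1: 1/1 normal; order 2: 1/11 normal; order 4: 0/5 normal; order 5: 1/1 normal; order 10: 3/3 normal; order 20: 1/1 normal.
Total normal subgroups: 7.

7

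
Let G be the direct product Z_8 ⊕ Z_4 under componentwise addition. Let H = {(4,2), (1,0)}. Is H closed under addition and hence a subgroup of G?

The identity (0,0) ∉ H, so H is not a subgroup.

No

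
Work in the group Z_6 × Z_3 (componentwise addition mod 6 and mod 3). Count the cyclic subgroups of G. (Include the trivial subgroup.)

A cyclic subgroup of order d is generated by each of its φ(d) elements of order d, so the cyclic subgroups of order d number (#elements of order d)/φ(d).
Cyclic subgroups by order — order 1: 1; order 2: 1; order 3: 4; order 6: 4.
Total: 10.

10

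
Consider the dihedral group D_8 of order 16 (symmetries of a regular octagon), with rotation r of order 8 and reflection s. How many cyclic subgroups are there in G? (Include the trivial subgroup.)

12

A cyclic subgroup of order d is generated by each of its φ(d) elements of order d, so the cyclic subgroups of order d number (#elements of order d)/φ(d).
Cyclic subgroups by order — order 1: 1; order 2: 9; order 4: 1; order 8: 1.
Total: 12.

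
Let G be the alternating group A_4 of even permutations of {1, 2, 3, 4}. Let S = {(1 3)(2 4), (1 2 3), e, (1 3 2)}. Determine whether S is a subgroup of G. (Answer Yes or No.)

No

Closure fails: (1 3 2) ∘ (1 3)(2 4) = (1 2 4) ∉ S. So S is not a subgroup.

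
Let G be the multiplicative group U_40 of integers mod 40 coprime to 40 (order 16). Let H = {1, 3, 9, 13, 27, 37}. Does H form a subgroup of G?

|H| = 6 does not divide |G| = 16, so by Lagrange H is not a subgroup.

No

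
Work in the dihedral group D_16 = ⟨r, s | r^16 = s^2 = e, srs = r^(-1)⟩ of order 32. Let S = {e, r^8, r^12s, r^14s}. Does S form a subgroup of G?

Closure fails: r^12s · r^14s = r^14 ∉ S. So S is not a subgroup.

No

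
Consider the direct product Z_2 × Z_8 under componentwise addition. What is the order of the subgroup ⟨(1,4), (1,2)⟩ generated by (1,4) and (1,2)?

|⟨(1,4)⟩| = 2 and |⟨(1,2)⟩| = 4, so |H| is a multiple of lcm(2, 4) = 4 and divides |G| = 16.
Closing under the operation: H = {(0,0), (0,2), (0,4), (0,6), (1,0), (1,2), (1,4), (1,6)}, so |H| = 8.

8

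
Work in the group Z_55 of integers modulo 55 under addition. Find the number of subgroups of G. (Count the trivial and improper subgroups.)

4

Subgroups of the cyclic group Z_55 correspond bijectively to divisors of 55.
Divisors of 55: 1, 5, 11, 55.
So Z_55 has 4 subgroups.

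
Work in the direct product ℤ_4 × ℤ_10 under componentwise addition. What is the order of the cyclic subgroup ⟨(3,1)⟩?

20

The order of (3,1) in Z_4 × Z_10 is lcm(ord(3) in Z_4, ord(1) in Z_10).
ord(3) = 4 and ord(1) = 10, so |⟨(3,1)⟩| = lcm(4, 10) = 20.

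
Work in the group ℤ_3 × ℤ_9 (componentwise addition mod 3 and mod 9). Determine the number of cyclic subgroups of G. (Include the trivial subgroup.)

8

Each element a generates a cyclic subgroup ⟨a⟩; distinct elements may generate the same one (a cyclic group of order d has φ(d) generators).
Cyclic subgroups by order — order 1: 1; order 3: 4; order 9: 3.
Total: 8.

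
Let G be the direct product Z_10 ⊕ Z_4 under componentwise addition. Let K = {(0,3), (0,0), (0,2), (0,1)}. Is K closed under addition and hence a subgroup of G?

Yes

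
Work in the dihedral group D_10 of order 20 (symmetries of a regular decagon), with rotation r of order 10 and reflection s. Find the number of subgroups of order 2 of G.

11

|G| = 20 and 2 | 20, so subgroups of order 2 are possible by Lagrange.
The subgroups of order 2 are: {e, r^2s}; {e, r^3s}; {e, r^4s}; {e, r^5}; … (11 in all).
So G has 11 subgroups of order 2.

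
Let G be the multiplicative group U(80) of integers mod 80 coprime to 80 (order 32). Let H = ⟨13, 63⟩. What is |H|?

16

|⟨13⟩| = 4 and |⟨63⟩| = 4, so |H| is a multiple of lcm(4, 4) = 4 and divides |G| = 32.
Closing under the operation: H = {1, 7, 9, 11, 13, 19, 23, 37, 41, 47, 49, 51, 53, 59, 63, 77}, so |H| = 16.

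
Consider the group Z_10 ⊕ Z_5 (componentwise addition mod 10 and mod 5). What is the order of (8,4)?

5

The order of (8,4) in Z_10 × Z_5 is lcm(ord(8) in Z_10, ord(4) in Z_5).
ord(8) = 5 and ord(4) = 5, so |⟨(8,4)⟩| = lcm(5, 5) = 5.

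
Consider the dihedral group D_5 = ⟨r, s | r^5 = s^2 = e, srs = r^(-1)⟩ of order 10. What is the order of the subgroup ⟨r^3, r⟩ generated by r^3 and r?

5

|⟨r^3⟩| = 5 and |⟨r⟩| = 5, so |H| is a multiple of lcm(5, 5) = 5 and divides |G| = 10.
Closing under the operation: H = {e, r, r^2, r^3, r^4}, so |H| = 5.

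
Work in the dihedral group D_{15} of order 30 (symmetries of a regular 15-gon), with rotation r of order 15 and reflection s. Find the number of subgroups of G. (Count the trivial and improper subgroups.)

28

|G| = 30, so by Lagrange every subgroup order divides 30. Divisors: 1, 2, 3, 5, 6, 10, 15, 30.
Subgroups by order — order 1: 1; order 2: 15; order 3: 1; order 5: 1; order 6: 5; order 10: 3; order 15: 1; order 30: 1.
Total: 1 + 15 + 1 + 1 + 5 + 3 + 1 + 1 = 28.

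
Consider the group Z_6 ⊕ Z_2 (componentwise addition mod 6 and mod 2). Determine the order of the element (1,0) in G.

6

The order of (1,0) in Z_6 × Z_2 is lcm(ord(1) in Z_6, ord(0) in Z_2).
ord(1) = 6 and ord(0) = 1, so |⟨(1,0)⟩| = lcm(6, 1) = 6.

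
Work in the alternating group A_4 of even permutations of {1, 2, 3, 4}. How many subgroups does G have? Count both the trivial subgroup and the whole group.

10

|G| = 12, so by Lagrange every subgroup order divides 12. Divisors: 1, 2, 3, 4, 6, 12.
Subgroups by order — order 1: 1; order 2: 3; order 3: 4; order 4: 1; order 6: 0; order 12: 1.
Total: 1 + 3 + 4 + 1 + 0 + 1 = 10.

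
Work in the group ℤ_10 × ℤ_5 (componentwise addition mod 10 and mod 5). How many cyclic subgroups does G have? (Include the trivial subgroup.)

Group the elements of G by the cyclic subgroup they generate; each cyclic subgroup of order d accounts for φ(d) elements.
Cyclic subgroups by order — order 1: 1; order 2: 1; order 5: 6; order 10: 6.
Total: 14.

14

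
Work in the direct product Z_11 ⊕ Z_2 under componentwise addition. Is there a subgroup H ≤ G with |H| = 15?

No

15 does not divide |G| = 22, so by Lagrange no subgroup of order 15 exists.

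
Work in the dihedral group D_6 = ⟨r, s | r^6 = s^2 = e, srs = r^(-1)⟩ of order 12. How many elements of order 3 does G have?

The elements of order 3 are: r^2, r^4.
That's 2.

2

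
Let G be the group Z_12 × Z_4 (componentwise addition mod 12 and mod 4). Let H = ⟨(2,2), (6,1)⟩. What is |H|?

|⟨(2,2)⟩| = 6 and |⟨(6,1)⟩| = 4, so |H| is a multiple of lcm(6, 4) = 12 and divides |G| = 48.
Closing under the operation: H = {(0,0), (0,1), (0,2), (0,3), (2,0), (2,1), (2,2), (2,3), (4,0), (4,1), (4,2), (4,3), (6,0), (6,1), (6,2), (6,3), (8,0), (8,1), (8,2), (8,3), (10,0), (10,1), (10,2), (10,3)}, so |H| = 24.

24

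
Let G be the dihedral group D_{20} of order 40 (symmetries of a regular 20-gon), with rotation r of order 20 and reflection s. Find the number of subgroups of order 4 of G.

11

|G| = 40 and 4 | 40, so subgroups of order 4 are possible by Lagrange.
The subgroups of order 4 are: {e, r^10, s, r^10s}; {e, r^10, rs, r^11s}; {e, r^10, r^2s, r^12s}; {e, r^10, r^3s, r^13s}; … (11 in all).
So G has 11 subgroups of order 4.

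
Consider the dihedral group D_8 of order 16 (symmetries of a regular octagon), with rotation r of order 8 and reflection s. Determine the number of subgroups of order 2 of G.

9

|G| = 16 and 2 | 16, so subgroups of order 2 are possible by Lagrange.
The subgroups of order 2 are: {e, r^2s}; {e, r^3s}; {e, r^4}; {e, r^4s}; … (9 in all).
So G has 9 subgroups of order 2.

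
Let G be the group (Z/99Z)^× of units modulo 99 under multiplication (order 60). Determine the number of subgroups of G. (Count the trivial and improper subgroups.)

|G| = 60, so by Lagrange every subgroup order divides 60. Divisors: 1, 2, 3, 4, 5, 6, 10, 12, 15, 20, 30, 60.
Subgroups by order — order 1: 1; order 2: 3; order 3: 1; order 4: 1; order 5: 1; order 6: 3; order 10: 3; order 12: 1; order 15: 1; order 20: 1; order 30: 3; order 60: 1.
Total: 1 + 3 + 1 + 1 + 1 + 3 + 3 + 1 + 1 + 1 + 3 + 1 = 20.

20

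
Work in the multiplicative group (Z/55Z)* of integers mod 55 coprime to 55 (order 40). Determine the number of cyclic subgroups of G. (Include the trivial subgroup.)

12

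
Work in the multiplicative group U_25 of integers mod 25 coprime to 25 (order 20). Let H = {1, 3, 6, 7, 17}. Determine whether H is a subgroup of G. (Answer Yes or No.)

6 ∈ H but its inverse 21 ∉ H, so H is not a subgroup.

No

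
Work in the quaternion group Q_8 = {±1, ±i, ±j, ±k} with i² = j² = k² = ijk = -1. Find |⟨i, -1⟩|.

4

|⟨i⟩| = 4 and |⟨-1⟩| = 2, so |H| is a multiple of lcm(4, 2) = 4 and divides |G| = 8.
Closing under the operation: H = {1, -1, i, -i}, so |H| = 4.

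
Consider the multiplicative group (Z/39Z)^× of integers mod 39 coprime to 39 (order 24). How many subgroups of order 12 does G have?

|G| = 24 and 12 | 24, so subgroups of order 12 are possible by Lagrange.
The subgroups of order 12 are: {1, 2, 4, 5, 8, 10, 11, 16, 20, 22, 25, 32}; {1, 4, 10, 14, 16, 17, 22, 23, 25, 29, 35, 38}; {1, 4, 7, 10, 16, 19, 22, 25, 28, 31, 34, 37}.
So G has 3 subgroups of order 12.

3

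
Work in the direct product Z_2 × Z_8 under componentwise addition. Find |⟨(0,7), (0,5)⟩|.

|⟨(0,7)⟩| = 8 and |⟨(0,5)⟩| = 8, so |H| is a multiple of lcm(8, 8) = 8 and divides |G| = 16.
Closing under the operation: H = {(0,0), (0,1), (0,2), (0,3), (0,4), (0,5), (0,6), (0,7)}, so |H| = 8.

8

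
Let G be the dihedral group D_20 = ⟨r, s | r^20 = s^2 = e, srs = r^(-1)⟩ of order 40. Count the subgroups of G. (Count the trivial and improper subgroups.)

48

|G| = 40, so by Lagrange every subgroup order divides 40. Divisors: 1, 2, 4, 5, 8, 10, 20, 40.
Subgroups by order — order 1: 1; order 2: 21; order 4: 11; order 5: 1; order 8: 5; order 10: 5; order 20: 3; order 40: 1.
Total: 1 + 21 + 11 + 1 + 5 + 5 + 3 + 1 = 48.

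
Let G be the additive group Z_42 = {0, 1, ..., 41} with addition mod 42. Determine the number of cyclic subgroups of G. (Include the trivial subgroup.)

8

A cyclic subgroup of order d is generated by each of its φ(d) elements of order d, so the cyclic subgroups of order d number (#elements of order d)/φ(d).
Cyclic subgroups by order — order 1: 1; order 2: 1; order 3: 1; order 6: 1; order 7: 1; order 14: 1; order 21: 1; order 42: 1.
Total: 8.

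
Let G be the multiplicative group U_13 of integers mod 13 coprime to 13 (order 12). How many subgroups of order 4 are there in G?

|G| = 12 and 4 | 12, so subgroups of order 4 are possible by Lagrange.
The subgroups of order 4 are: {1, 5, 8, 12}.
So G has 1 subgroup of order 4.

1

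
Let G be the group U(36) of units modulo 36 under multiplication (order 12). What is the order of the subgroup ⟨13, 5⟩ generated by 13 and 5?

|⟨13⟩| = 3 and |⟨5⟩| = 6, so |H| is a multiple of lcm(3, 6) = 6 and divides |G| = 12.
Closing under the operation: H = {1, 5, 13, 17, 25, 29}, so |H| = 6.

6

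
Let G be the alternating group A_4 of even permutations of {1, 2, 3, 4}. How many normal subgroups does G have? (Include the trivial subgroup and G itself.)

G has 10 subgroups. Checking conjugation-invariance by order — order 1: 1/1 normal; order 2: 0/3 normal; order 3: 0/4 normal; order 4: 1/1 normal; order 12: 1/1 normal.
Total normal subgroups: 3.

3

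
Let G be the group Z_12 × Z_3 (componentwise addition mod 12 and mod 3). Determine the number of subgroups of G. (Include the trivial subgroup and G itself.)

|G| = 36, so by Lagrange every subgroup order divides 36. Divisors: 1, 2, 3, 4, 6, 9, 12, 18, 36.
Subgroups by order — order 1: 1; order 2: 1; order 3: 4; order 4: 1; order 6: 4; order 9: 1; order 12: 4; order 18: 1; order 36: 1.
Total: 1 + 1 + 4 + 1 + 4 + 1 + 4 + 1 + 1 = 18.

18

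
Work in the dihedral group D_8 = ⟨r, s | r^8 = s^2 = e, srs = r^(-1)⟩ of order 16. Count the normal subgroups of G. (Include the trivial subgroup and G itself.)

7

G has 19 subgroups. Checking conjugation-invariance by order — order 1: 1/1 normal; order 2: 1/9 normal; order 4: 1/5 normal; order 8: 3/3 normal; order 16: 1/1 normal.
Total normal subgroups: 7.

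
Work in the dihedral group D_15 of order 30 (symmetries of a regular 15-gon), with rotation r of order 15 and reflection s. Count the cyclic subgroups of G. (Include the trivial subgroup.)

19

A cyclic subgroup of order d is generated by each of its φ(d) elements of order d, so the cyclic subgroups of order d number (#elements of order d)/φ(d).
Cyclic subgroups by order — order 1: 1; order 2: 15; order 3: 1; order 5: 1; order 15: 1.
Total: 19.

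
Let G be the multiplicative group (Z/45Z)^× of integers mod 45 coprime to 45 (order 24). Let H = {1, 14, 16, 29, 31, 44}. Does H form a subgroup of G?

|H| = 6 divides |G| = 24, consistent with Lagrange.
H contains the identity, every element's inverse is in H, and H is closed under ·: it is a subgroup.
In fact H = ⟨29⟩.

Yes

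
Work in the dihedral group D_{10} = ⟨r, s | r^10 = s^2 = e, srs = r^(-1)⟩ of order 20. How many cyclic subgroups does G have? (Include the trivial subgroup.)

14

Each element a generates a cyclic subgroup ⟨a⟩; distinct elements may generate the same one (a cyclic group of order d has φ(d) generators).
Cyclic subgroups by order — order 1: 1; order 2: 11; order 5: 1; order 10: 1.
Total: 14.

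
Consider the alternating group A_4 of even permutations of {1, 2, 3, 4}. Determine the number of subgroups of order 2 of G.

3

|G| = 12 and 2 | 12, so subgroups of order 2 are possible by Lagrange.
The subgroups of order 2 are: {e, (1 2)(3 4)}; {e, (1 3)(2 4)}; {e, (1 4)(2 3)}.
So G has 3 subgroups of order 2.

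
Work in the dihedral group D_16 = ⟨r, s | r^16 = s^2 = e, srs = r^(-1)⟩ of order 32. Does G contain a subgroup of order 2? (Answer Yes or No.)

Yes

2 | 32. A subgroup of order 2 is {e, r^10s}.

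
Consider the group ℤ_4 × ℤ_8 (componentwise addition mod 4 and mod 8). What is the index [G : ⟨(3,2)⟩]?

|⟨(3,2)⟩| = 4 and |G| = 32.
By Lagrange, [G : H] = |G|/|H| = 32/4 = 8.

8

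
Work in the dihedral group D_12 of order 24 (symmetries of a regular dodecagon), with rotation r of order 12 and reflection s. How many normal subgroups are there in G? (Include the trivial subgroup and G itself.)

9

G has 34 subgroups. Checking conjugation-invariance by order — order 1: 1/1 normal; order 2: 1/13 normal; order 3: 1/1 normal; order 4: 1/7 normal; order 6: 1/5 normal; order 8: 0/3 normal; order 12: 3/3 normal; order 24: 1/1 normal.
Total normal subgroups: 9.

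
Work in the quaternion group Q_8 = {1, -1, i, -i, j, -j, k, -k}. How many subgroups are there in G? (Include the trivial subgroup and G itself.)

6

|G| = 8, so by Lagrange every subgroup order divides 8. Divisors: 1, 2, 4, 8.
Subgroups by order — order 1: 1; order 2: 1; order 4: 3; order 8: 1.
Total: 1 + 1 + 3 + 1 = 6.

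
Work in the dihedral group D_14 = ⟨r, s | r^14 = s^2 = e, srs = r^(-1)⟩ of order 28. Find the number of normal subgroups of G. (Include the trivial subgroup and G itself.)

G has 28 subgroups. Checking conjugation-invariance by order — order 1: 1/1 normal; order 2: 1/15 normal; order 4: 0/7 normal; order 7: 1/1 normal; order 14: 3/3 normal; order 28: 1/1 normal.
Total normal subgroups: 7.

7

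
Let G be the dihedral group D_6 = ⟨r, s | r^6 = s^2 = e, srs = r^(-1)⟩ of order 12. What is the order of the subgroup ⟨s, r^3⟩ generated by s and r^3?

4

|⟨s⟩| = 2 and |⟨r^3⟩| = 2, so |H| is a multiple of lcm(2, 2) = 2 and divides |G| = 12.
Closing under the operation: H = {e, r^3, s, r^3s}, so |H| = 4.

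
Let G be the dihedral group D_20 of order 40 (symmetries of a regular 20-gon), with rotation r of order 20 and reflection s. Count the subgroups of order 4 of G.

11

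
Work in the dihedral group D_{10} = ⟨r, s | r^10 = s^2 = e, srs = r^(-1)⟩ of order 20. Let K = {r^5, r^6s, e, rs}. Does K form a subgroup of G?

|K| = 4 divides |G| = 20, consistent with Lagrange.
K contains the identity, every element's inverse is in K, and K is closed under ·: it is a subgroup.

Yes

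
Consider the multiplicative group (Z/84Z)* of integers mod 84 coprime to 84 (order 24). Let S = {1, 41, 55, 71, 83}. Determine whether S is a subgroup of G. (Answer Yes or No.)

|S| = 5 does not divide |G| = 24, so by Lagrange S is not a subgroup.

No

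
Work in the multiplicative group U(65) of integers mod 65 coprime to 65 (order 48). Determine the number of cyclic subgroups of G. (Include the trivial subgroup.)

Each element a generates a cyclic subgroup ⟨a⟩; distinct elements may generate the same one (a cyclic group of order d has φ(d) generators).
Cyclic subgroups by order — order 1: 1; order 2: 3; order 3: 1; order 4: 6; order 6: 3; order 12: 6.
Total: 20.

20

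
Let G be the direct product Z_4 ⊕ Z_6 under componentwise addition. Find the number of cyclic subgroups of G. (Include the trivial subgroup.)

12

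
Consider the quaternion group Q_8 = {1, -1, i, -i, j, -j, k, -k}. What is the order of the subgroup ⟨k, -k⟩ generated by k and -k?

4

|⟨k⟩| = 4 and |⟨-k⟩| = 4, so |H| is a multiple of lcm(4, 4) = 4 and divides |G| = 8.
Closing under the operation: H = {1, -1, k, -k}, so |H| = 4.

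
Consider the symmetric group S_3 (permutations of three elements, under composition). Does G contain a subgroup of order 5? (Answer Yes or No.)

5 does not divide |G| = 6, so by Lagrange no subgroup of order 5 exists.

No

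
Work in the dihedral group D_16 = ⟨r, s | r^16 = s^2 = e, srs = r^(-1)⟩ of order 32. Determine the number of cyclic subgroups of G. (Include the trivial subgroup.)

Group the elements of G by the cyclic subgroup they generate; each cyclic subgroup of order d accounts for φ(d) elements.
Cyclic subgroups by order — order 1: 1; order 2: 17; order 4: 1; order 8: 1; order 16: 1.
Total: 21.

21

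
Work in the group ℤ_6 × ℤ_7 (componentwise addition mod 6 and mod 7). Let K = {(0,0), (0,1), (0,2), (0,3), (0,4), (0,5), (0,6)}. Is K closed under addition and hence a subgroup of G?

Yes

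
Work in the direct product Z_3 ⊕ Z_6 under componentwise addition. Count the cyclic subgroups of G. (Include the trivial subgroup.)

Group the elements of G by the cyclic subgroup they generate; each cyclic subgroup of order d accounts for φ(d) elements.
Cyclic subgroups by order — order 1: 1; order 2: 1; order 3: 4; order 6: 4.
Total: 10.

10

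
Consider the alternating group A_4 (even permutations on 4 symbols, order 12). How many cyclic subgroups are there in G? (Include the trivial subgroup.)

A cyclic subgroup of order d is generated by each of its φ(d) elements of order d, so the cyclic subgroups of order d number (#elements of order d)/φ(d).
Cyclic subgroups by order — order 1: 1; order 2: 3; order 3: 4.
Total: 8.

8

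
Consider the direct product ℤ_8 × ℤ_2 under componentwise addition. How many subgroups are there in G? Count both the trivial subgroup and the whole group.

|G| = 16, so by Lagrange every subgroup order divides 16. Divisors: 1, 2, 4, 8, 16.
Subgroups by order — order 1: 1; order 2: 3; order 4: 3; order 8: 3; order 16: 1.
Total: 1 + 3 + 3 + 3 + 1 = 11.

11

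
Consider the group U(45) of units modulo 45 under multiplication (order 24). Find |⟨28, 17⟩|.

8

|⟨28⟩| = 4 and |⟨17⟩| = 4, so |H| is a multiple of lcm(4, 4) = 4 and divides |G| = 24.
Closing under the operation: H = {1, 8, 17, 19, 26, 28, 37, 44}, so |H| = 8.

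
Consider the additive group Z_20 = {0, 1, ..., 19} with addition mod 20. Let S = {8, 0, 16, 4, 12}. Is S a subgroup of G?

|S| = 5 divides |G| = 20, consistent with Lagrange.
S contains the identity, every element's inverse is in S, and S is closed under +: it is a subgroup.
In fact S = ⟨16⟩.

Yes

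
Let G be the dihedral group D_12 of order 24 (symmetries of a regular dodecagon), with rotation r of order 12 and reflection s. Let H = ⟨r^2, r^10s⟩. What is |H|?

12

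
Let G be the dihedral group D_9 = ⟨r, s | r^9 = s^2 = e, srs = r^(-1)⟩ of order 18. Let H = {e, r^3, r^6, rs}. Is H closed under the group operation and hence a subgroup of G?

No

|H| = 4 does not divide |G| = 18, so by Lagrange H is not a subgroup.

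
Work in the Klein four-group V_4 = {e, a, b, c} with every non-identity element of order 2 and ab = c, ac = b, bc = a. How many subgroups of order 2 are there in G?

3

|G| = 4 and 2 | 4, so subgroups of order 2 are possible by Lagrange.
The subgroups of order 2 are: {e, a}; {e, b}; {e, c}.
So G has 3 subgroups of order 2.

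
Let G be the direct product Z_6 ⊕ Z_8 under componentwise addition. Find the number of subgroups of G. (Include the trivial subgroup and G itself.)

|G| = 48, so by Lagrange every subgroup order divides 48. Divisors: 1, 2, 3, 4, 6, 8, 12, 16, 24, 48.
Subgroups by order — order 1: 1; order 2: 3; order 3: 1; order 4: 3; order 6: 3; order 8: 3; order 12: 3; order 16: 1; order 24: 3; order 48: 1.
Total: 1 + 3 + 1 + 3 + 3 + 3 + 3 + 1 + 3 + 1 = 22.

22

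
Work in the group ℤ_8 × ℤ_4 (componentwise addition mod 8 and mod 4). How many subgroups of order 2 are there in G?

3

|G| = 32 and 2 | 32, so subgroups of order 2 are possible by Lagrange.
The subgroups of order 2 are: {(0,0), (0,2)}; {(0,0), (4,0)}; {(0,0), (4,2)}.
So G has 3 subgroups of order 2.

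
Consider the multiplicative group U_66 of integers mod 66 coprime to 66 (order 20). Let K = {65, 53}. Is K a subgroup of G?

No

The identity 1 ∉ K, so K is not a subgroup.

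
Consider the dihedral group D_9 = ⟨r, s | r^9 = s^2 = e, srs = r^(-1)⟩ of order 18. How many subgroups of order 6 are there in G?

|G| = 18 and 6 | 18, so subgroups of order 6 are possible by Lagrange.
The subgroups of order 6 are: {e, r^3, r^6, r^2s, r^5s, r^8s}; {e, r^3, r^6, s, r^3s, r^6s}; {e, r^3, r^6, rs, r^4s, r^7s}.
So G has 3 subgroups of order 6.

3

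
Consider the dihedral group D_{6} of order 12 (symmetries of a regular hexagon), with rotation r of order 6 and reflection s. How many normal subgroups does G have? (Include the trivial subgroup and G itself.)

G has 16 subgroups. Checking conjugation-invariance by order — order 1: 1/1 normal; order 2: 1/7 normal; order 3: 1/1 normal; order 4: 0/3 normal; order 6: 3/3 normal; order 12: 1/1 normal.
Total normal subgroups: 7.

7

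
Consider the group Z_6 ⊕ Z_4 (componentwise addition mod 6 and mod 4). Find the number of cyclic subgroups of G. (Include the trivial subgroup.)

12

Group the elements of G by the cyclic subgroup they generate; each cyclic subgroup of order d accounts for φ(d) elements.
Cyclic subgroups by order — order 1: 1; order 2: 3; order 3: 1; order 4: 2; order 6: 3; order 12: 2.
Total: 12.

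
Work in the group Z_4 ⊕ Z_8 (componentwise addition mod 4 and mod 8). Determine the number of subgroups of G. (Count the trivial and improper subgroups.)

22

|G| = 32, so by Lagrange every subgroup order divides 32. Divisors: 1, 2, 4, 8, 16, 32.
Subgroups by order — order 1: 1; order 2: 3; order 4: 7; order 8: 7; order 16: 3; order 32: 1.
Total: 1 + 3 + 7 + 7 + 3 + 1 = 22.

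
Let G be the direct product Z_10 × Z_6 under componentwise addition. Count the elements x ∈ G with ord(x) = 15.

An element (a,b) has order lcm(ord(a), ord(b)); count pairs with lcm equal to 15.
Enumerating gives 8 such elements.

8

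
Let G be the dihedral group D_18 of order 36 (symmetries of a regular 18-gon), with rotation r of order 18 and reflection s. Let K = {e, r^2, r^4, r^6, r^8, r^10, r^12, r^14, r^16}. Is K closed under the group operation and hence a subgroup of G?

Yes

|K| = 9 divides |G| = 36, consistent with Lagrange.
K contains the identity, every element's inverse is in K, and K is closed under ·: it is a subgroup.
In fact K = ⟨r^4⟩.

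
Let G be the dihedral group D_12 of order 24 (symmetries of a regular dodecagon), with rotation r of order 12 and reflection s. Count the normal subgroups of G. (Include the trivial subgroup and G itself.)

9

G has 34 subgroups. Checking conjugation-invariance by order — order 1: 1/1 normal; order 2: 1/13 normal; order 3: 1/1 normal; order 4: 1/7 normal; order 6: 1/5 normal; order 8: 0/3 normal; order 12: 3/3 normal; order 24: 1/1 normal.
Total normal subgroups: 9.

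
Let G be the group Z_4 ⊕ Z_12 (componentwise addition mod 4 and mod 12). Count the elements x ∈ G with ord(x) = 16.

An element (a,b) has order lcm(ord(a), ord(b)); count pairs with lcm equal to 16.
Enumerating gives 0 such elements.

0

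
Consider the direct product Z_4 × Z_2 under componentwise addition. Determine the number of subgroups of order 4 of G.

3

|G| = 8 and 4 | 8, so subgroups of order 4 are possible by Lagrange.
The subgroups of order 4 are: {(0,0), (0,1), (2,0), (2,1)}; {(0,0), (1,0), (2,0), (3,0)}; {(0,0), (1,1), (2,0), (3,1)}.
So G has 3 subgroups of order 4.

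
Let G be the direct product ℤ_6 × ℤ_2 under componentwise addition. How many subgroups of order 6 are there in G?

|G| = 12 and 6 | 12, so subgroups of order 6 are possible by Lagrange.
The subgroups of order 6 are: {(0,0), (0,1), (2,0), (2,1), (4,0), (4,1)}; {(0,0), (1,0), (2,0), (3,0), (4,0), (5,0)}; {(0,0), (1,1), (2,0), (3,1), (4,0), (5,1)}.
So G has 3 subgroups of order 6.

3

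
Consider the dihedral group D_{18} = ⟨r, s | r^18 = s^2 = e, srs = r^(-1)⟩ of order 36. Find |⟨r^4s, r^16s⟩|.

|⟨r^4s⟩| = 2 and |⟨r^16s⟩| = 2, so |H| is a multiple of lcm(2, 2) = 2 and divides |G| = 36.
Closing under the operation: H = {e, r^6, r^12, r^4s, r^10s, r^16s}, so |H| = 6.

6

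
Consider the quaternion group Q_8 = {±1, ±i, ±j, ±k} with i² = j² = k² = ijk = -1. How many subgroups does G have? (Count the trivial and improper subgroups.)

|G| = 8, so by Lagrange every subgroup order divides 8. Divisors: 1, 2, 4, 8.
Subgroups by order — order 1: 1; order 2: 1; order 4: 3; order 8: 1.
Total: 1 + 1 + 3 + 1 = 6.

6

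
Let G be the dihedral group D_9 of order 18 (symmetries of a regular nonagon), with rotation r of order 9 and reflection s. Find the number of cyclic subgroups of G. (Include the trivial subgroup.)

12

A cyclic subgroup of order d is generated by each of its φ(d) elements of order d, so the cyclic subgroups of order d number (#elements of order d)/φ(d).
Cyclic subgroups by order — order 1: 1; order 2: 9; order 3: 1; order 9: 1.
Total: 12.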